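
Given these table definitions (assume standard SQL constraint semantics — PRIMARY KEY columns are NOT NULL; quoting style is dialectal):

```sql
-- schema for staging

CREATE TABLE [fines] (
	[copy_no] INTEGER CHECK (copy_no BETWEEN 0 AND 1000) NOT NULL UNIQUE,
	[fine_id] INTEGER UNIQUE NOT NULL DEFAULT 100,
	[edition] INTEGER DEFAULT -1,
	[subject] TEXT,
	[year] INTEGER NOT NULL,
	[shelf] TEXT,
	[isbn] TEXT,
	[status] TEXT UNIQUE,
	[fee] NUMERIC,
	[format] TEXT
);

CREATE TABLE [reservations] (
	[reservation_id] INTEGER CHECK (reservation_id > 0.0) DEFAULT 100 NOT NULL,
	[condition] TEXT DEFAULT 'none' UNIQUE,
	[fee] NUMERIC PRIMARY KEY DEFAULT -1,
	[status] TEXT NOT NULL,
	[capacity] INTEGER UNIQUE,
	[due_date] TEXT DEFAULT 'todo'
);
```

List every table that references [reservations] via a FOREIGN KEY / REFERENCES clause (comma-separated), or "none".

none

No REFERENCES clause anywhere in the schema names reservations.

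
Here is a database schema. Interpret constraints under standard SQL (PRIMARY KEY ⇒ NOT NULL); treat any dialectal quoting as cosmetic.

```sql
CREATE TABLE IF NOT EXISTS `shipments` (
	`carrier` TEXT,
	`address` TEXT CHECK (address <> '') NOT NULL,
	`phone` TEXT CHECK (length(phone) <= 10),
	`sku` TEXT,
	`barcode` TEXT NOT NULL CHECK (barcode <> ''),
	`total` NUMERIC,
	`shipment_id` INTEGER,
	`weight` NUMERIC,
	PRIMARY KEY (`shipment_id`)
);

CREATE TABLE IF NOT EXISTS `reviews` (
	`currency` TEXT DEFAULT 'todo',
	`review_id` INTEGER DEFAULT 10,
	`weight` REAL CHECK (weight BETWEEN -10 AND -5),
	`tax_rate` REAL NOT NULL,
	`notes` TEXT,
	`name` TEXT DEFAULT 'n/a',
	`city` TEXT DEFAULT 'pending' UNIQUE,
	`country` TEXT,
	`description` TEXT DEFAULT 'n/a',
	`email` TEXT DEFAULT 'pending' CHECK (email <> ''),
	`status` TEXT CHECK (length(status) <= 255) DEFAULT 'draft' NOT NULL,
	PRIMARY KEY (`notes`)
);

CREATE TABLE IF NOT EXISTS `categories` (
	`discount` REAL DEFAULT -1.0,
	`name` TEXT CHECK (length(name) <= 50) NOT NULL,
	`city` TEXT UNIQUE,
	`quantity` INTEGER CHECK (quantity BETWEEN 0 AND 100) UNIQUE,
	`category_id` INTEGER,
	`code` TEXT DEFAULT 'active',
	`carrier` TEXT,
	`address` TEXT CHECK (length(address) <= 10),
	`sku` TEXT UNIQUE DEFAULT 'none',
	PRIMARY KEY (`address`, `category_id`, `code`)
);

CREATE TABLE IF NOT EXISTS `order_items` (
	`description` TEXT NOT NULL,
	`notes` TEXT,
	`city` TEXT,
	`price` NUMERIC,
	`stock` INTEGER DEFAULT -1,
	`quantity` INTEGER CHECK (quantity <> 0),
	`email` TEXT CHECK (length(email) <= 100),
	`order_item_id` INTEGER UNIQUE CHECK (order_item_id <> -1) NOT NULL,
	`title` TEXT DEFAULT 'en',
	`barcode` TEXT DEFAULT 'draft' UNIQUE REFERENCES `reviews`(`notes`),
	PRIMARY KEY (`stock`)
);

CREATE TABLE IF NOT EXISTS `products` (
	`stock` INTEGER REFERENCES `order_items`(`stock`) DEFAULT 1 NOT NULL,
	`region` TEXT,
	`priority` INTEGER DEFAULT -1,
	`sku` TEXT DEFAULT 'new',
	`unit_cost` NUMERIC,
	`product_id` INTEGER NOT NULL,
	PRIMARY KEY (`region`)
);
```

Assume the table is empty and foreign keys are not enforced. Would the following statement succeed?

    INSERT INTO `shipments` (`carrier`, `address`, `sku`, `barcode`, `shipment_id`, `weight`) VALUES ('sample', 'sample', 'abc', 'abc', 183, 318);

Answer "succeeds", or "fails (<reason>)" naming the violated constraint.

NOT NULL columns: address is supplied; barcode is supplied; shipment_id is supplied.
CHECK constraints: 'sample' satisfies (address <> ''); 'abc' satisfies (barcode <> '').
No constraint is violated.

succeeds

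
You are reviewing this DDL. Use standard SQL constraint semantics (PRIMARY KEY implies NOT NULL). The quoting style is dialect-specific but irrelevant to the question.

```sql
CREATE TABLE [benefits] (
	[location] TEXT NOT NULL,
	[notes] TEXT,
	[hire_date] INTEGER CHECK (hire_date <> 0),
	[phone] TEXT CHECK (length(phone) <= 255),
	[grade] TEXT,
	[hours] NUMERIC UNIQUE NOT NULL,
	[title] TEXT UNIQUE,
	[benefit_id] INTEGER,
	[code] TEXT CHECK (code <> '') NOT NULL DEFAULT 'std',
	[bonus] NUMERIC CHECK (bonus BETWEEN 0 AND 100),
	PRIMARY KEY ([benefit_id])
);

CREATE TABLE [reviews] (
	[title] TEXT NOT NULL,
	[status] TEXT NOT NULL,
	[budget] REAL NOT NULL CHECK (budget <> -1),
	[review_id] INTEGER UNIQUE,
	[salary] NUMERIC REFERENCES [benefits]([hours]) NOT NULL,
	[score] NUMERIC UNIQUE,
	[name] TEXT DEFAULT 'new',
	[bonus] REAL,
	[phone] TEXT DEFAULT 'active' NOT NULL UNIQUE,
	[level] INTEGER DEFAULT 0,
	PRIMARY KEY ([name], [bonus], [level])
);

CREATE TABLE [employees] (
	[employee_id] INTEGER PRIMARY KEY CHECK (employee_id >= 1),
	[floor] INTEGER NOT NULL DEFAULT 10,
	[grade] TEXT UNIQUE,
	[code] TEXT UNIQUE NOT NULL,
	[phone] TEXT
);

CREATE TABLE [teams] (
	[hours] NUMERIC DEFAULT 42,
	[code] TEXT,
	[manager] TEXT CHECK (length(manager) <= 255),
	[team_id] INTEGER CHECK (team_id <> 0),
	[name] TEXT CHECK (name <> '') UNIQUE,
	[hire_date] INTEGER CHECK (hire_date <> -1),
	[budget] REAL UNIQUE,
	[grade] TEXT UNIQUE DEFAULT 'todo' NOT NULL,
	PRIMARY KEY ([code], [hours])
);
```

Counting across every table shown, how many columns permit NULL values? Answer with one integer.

benefits: 6 nullable (notes, hire_date, phone, grade, title, bonus — PK (benefit_id) and explicit NOT NULL columns excluded).
reviews: 2 nullable (review_id, score — PK (name, bonus, level) and explicit NOT NULL columns excluded).
employees: 2 nullable (grade, phone — PK (employee_id) and explicit NOT NULL columns excluded).
teams: 5 nullable (manager, team_id, name, hire_date, budget — PK (code, hours) and explicit NOT NULL columns excluded).
Total: 6 + 2 + 2 + 5 = 15.

15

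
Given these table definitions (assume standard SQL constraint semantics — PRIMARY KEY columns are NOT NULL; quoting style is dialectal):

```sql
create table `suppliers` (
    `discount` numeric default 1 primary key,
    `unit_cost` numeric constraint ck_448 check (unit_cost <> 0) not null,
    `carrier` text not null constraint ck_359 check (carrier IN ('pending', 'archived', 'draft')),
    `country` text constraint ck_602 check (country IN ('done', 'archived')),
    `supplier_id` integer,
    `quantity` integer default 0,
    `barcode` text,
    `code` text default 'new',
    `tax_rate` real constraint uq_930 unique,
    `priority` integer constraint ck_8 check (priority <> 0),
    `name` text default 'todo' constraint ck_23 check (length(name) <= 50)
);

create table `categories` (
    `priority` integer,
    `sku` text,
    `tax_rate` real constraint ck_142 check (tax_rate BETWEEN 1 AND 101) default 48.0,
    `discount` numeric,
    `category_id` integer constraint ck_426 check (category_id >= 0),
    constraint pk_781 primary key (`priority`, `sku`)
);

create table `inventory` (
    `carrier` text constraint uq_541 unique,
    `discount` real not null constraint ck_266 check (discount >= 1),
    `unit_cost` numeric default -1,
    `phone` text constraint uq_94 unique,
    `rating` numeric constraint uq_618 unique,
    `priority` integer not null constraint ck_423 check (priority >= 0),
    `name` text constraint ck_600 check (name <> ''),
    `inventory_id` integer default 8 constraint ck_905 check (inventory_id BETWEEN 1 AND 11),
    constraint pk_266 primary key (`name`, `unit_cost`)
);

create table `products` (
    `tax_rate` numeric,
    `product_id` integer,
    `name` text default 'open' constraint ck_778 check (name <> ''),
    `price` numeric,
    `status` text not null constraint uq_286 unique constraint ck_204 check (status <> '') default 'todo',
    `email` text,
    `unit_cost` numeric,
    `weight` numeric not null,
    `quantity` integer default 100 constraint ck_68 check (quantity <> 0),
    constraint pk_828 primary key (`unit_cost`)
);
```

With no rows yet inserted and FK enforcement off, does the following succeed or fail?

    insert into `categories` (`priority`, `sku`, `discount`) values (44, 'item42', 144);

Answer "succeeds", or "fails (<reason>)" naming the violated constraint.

succeeds

NOT NULL columns: priority is supplied; sku is supplied.
No constraint is violated.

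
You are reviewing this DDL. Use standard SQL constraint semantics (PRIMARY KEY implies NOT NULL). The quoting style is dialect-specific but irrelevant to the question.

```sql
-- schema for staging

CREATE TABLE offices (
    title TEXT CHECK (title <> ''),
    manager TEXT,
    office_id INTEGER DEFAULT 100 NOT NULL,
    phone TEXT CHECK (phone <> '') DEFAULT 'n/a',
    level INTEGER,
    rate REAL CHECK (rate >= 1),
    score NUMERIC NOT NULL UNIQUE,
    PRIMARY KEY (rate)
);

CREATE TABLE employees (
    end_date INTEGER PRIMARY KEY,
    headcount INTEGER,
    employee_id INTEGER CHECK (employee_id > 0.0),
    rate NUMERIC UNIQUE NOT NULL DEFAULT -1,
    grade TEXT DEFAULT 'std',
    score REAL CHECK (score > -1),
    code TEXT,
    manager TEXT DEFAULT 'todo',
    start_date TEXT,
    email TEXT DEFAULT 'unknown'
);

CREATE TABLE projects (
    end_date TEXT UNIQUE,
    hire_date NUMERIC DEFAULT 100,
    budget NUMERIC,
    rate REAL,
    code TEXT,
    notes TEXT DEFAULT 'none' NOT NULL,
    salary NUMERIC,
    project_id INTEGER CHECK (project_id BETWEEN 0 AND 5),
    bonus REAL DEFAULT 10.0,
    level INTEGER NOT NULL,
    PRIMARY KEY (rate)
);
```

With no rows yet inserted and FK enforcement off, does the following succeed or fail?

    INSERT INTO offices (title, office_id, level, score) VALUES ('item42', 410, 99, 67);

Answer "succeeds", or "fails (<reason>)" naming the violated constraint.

rate is omitted from the column list and has no DEFAULT, so it would receive NULL.
But rate is part of the PRIMARY KEY (implied NOT NULL).

fails (NOT NULL on rate)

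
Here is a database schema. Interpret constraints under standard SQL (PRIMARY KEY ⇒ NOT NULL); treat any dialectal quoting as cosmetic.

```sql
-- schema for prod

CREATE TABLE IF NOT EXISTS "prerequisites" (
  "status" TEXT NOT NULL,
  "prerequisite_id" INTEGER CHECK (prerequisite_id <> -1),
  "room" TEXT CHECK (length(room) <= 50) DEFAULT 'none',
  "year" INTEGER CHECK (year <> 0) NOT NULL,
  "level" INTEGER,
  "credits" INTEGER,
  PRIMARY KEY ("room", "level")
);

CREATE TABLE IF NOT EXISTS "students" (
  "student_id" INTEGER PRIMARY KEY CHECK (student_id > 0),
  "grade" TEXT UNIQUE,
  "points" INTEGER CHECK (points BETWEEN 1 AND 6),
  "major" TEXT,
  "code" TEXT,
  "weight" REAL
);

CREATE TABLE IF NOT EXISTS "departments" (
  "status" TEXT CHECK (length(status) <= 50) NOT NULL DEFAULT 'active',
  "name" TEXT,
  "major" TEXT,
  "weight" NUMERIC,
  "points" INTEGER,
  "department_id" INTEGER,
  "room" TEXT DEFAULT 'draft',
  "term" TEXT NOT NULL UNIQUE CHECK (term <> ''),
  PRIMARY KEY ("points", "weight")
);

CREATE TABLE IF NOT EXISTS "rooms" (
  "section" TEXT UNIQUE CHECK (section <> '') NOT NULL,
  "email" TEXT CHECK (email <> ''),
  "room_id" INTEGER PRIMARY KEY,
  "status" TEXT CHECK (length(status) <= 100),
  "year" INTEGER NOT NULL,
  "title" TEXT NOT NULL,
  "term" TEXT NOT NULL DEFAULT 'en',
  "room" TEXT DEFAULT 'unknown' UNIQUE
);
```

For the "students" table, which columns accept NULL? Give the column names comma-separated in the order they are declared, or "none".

- student_id: part of the PRIMARY KEY, which implies NOT NULL → not nullable.
- grade: UNIQUE does not imply NOT NULL → nullable.
- points: CHECK does not forbid NULL (a CHECK constraint passes when its expression is NULL) → nullable.
- major: no NOT NULL constraint applies → nullable.
- code: no NOT NULL constraint applies → nullable.
- weight: no NOT NULL constraint applies → nullable.

grade, points, major, code, weight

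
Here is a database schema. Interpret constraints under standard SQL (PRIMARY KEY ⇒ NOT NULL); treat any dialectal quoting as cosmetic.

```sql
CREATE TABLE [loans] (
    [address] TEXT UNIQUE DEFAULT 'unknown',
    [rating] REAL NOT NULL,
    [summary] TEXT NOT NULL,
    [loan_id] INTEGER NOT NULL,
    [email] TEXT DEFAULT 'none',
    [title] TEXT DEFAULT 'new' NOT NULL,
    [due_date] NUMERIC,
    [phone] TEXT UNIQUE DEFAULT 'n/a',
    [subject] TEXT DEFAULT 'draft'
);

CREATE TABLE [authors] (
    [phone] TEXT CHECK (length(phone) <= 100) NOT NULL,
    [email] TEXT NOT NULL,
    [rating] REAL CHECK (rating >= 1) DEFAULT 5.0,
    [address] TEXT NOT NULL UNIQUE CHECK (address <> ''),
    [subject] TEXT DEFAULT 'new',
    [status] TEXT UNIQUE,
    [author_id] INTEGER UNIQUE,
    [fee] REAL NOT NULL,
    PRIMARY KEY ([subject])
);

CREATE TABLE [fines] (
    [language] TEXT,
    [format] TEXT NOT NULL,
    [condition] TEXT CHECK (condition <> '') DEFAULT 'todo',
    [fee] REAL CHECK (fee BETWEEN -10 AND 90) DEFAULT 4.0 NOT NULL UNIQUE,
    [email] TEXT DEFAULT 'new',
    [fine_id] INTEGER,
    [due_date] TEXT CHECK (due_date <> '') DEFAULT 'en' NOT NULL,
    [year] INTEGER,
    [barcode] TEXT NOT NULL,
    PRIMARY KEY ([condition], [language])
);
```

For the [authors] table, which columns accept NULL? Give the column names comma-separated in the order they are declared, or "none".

rating, status, author_id

- phone: declared NOT NULL → not nullable.
- email: declared NOT NULL → not nullable.
- rating: CHECK does not forbid NULL (a CHECK constraint passes when its expression is NULL) → nullable.
- address: declared NOT NULL → not nullable.
- subject: part of the PRIMARY KEY, which implies NOT NULL → not nullable.
- status: UNIQUE does not imply NOT NULL → nullable.
- author_id: UNIQUE does not imply NOT NULL → nullable.
- fee: declared NOT NULL → not nullable.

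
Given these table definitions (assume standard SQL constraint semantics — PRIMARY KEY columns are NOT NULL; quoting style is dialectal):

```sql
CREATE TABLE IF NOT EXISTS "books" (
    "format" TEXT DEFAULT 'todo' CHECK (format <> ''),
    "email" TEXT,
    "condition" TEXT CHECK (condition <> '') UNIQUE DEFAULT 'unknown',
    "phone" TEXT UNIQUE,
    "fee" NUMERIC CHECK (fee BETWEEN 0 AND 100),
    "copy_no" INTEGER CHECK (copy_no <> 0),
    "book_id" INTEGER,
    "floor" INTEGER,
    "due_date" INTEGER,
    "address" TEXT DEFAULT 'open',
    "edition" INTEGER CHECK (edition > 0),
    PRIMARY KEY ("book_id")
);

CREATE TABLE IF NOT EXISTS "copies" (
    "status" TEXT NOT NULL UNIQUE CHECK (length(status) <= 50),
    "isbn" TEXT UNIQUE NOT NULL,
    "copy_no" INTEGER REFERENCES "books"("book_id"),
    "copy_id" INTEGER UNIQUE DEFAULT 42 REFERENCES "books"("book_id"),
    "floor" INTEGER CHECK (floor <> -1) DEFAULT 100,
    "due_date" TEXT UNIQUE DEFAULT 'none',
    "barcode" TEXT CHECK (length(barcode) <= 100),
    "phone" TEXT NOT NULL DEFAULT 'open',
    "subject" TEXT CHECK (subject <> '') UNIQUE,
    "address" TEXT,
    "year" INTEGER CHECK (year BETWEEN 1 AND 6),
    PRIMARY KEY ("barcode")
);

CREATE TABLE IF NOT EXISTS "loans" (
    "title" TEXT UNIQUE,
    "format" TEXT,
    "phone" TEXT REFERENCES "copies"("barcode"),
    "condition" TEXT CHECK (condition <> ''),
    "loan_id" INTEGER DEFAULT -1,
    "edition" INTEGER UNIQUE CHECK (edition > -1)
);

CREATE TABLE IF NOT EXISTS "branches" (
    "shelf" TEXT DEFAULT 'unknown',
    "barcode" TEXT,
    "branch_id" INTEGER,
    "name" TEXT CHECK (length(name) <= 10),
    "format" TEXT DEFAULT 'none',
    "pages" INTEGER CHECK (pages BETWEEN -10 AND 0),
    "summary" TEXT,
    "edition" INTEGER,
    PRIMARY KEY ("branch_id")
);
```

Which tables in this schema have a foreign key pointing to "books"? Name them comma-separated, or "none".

copies

- copies.copy_no references books(book_id).
- copies.copy_id references books(book_id).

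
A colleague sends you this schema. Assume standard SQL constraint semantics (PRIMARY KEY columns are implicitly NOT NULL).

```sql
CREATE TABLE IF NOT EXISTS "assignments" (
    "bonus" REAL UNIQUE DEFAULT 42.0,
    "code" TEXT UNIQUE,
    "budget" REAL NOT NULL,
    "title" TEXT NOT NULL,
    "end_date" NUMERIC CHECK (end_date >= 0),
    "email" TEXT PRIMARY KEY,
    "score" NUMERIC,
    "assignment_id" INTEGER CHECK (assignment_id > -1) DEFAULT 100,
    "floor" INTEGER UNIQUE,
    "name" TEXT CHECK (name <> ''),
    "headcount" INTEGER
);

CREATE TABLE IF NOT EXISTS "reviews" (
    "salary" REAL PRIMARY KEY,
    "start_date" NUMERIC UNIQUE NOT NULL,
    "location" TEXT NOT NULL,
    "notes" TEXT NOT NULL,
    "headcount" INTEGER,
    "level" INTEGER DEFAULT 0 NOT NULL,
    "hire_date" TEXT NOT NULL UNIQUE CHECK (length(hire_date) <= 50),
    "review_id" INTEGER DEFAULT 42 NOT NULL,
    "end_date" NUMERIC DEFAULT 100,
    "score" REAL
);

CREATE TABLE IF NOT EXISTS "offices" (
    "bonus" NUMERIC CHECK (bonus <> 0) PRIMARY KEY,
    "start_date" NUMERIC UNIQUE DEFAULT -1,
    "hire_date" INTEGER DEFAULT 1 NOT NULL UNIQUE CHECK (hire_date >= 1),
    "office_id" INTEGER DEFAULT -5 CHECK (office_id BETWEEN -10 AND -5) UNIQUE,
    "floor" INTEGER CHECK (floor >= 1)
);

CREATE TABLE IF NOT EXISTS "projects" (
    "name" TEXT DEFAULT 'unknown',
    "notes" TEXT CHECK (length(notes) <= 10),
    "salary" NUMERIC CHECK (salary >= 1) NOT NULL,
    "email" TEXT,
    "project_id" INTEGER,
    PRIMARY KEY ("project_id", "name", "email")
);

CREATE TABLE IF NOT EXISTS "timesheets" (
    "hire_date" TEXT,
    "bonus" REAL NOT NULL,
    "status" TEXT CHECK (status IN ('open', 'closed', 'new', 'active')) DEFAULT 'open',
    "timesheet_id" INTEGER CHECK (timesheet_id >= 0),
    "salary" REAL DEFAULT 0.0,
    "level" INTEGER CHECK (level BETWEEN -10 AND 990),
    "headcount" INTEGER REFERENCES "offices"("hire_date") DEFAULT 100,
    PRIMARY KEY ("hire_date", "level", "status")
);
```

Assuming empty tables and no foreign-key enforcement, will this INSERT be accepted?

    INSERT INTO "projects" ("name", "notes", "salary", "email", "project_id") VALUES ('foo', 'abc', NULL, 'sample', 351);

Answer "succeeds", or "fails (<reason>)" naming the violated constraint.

fails (NOT NULL on salary)

salary is explicitly set to NULL, but salary is declared NOT NULL.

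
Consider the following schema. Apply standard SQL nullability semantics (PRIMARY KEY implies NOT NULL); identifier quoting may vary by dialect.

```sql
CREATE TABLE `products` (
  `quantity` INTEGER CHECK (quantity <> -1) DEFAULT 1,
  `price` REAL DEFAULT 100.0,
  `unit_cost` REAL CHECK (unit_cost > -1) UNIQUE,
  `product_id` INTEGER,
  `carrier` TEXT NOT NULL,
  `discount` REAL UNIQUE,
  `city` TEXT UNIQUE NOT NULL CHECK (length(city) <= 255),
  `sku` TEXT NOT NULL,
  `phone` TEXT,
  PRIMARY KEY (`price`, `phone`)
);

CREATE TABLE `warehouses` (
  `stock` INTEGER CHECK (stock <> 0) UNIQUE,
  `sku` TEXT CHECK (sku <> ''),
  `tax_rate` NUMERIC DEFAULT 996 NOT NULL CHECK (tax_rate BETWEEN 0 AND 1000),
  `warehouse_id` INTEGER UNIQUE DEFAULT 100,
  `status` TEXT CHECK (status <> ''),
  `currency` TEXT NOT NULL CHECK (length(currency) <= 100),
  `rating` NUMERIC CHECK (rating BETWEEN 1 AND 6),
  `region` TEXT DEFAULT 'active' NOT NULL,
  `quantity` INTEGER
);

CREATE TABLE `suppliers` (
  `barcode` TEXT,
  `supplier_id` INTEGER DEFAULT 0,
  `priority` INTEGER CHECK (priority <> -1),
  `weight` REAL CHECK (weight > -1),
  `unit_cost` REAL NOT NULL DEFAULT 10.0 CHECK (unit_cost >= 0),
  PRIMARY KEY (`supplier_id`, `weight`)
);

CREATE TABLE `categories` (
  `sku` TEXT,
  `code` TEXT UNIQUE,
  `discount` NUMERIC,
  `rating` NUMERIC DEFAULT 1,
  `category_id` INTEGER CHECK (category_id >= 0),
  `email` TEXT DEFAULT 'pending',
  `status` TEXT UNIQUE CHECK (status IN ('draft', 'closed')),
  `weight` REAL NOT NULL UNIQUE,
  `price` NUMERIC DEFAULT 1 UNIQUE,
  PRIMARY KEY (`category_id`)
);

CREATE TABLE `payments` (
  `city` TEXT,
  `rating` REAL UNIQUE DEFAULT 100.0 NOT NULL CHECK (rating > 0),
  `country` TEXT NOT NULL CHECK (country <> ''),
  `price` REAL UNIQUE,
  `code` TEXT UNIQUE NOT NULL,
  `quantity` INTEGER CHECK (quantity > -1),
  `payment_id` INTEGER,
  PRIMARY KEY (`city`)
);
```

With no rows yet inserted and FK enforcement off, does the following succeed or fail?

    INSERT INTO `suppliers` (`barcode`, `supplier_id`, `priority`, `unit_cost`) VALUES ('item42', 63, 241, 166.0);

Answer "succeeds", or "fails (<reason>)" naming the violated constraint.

fails (NOT NULL on weight)

weight is omitted from the column list and has no DEFAULT, so it would receive NULL.
But weight is part of the PRIMARY KEY (implied NOT NULL).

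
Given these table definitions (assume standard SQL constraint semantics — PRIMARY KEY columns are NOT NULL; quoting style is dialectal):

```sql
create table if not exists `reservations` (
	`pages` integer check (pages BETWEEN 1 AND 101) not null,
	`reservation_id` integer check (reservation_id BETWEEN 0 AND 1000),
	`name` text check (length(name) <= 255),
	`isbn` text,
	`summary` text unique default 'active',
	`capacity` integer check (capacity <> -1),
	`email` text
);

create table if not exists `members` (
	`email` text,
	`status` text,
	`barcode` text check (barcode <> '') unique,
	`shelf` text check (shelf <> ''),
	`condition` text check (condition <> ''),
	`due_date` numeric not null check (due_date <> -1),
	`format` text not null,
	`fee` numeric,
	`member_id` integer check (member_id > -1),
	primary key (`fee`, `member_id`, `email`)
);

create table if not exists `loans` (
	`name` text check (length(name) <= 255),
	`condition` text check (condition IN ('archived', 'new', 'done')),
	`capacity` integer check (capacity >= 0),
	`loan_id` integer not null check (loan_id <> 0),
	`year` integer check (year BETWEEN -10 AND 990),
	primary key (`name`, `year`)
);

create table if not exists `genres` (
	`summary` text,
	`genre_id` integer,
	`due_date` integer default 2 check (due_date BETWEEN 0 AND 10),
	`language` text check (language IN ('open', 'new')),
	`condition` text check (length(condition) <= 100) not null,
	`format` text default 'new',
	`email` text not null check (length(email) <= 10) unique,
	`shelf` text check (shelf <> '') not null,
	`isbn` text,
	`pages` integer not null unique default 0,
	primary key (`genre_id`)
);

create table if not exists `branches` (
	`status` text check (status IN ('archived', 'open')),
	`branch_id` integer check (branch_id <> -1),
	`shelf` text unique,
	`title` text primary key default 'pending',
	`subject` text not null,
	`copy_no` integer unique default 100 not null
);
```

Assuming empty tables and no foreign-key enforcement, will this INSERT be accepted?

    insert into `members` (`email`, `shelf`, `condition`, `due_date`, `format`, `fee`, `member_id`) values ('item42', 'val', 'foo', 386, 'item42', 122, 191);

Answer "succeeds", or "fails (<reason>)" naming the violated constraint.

NOT NULL columns: due_date is supplied; email is supplied; fee is supplied; format is supplied; member_id is supplied.
CHECK constraints: 'val' satisfies (shelf <> ''); 'foo' satisfies (condition <> ''); 386 satisfies (due_date <> -1); 191 satisfies (member_id > -1).
No constraint is violated.

succeeds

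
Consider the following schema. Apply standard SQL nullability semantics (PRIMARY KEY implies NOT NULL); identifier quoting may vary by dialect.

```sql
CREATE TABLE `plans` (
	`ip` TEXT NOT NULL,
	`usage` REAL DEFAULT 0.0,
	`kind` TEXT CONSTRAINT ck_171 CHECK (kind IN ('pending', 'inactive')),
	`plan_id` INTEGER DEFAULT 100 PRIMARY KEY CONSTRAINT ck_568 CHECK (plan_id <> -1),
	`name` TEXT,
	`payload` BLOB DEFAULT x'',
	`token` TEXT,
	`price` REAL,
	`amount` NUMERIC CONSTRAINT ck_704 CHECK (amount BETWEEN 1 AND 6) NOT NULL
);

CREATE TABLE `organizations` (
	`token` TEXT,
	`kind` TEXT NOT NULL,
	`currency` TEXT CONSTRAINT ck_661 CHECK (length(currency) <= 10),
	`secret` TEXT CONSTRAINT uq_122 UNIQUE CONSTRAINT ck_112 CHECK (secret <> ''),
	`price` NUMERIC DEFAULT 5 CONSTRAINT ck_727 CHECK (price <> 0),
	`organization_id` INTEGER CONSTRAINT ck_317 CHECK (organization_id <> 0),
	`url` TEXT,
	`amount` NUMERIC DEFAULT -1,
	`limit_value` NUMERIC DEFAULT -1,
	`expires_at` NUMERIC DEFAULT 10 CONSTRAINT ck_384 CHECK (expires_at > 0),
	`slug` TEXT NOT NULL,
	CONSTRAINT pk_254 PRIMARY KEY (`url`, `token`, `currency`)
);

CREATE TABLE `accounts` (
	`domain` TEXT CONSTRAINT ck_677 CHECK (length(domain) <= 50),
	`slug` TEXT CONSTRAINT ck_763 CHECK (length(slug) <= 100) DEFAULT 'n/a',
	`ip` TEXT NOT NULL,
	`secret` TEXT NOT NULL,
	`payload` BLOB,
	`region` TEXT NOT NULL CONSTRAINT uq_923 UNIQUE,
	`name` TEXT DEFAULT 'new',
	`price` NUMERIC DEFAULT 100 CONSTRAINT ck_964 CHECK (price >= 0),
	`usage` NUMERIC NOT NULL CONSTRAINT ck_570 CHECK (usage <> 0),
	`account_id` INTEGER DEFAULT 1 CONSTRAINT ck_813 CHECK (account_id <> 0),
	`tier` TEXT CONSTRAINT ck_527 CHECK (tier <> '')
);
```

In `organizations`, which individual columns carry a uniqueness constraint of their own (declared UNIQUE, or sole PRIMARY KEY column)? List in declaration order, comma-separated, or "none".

- token: part of a composite PRIMARY KEY — only the tuple is unique, not this column on its own.
- kind: no UNIQUE or single-column PK constraint.
- currency: part of a composite PRIMARY KEY — only the tuple is unique, not this column on its own.
- secret: declared UNIQUE → unique.
- price: no UNIQUE or single-column PK constraint.
- organization_id: no UNIQUE or single-column PK constraint.
- url: part of a composite PRIMARY KEY — only the tuple is unique, not this column on its own.
- amount: no UNIQUE or single-column PK constraint.
- limit_value: no UNIQUE or single-column PK constraint.
- expires_at: no UNIQUE or single-column PK constraint.
- slug: no UNIQUE or single-column PK constraint.

secret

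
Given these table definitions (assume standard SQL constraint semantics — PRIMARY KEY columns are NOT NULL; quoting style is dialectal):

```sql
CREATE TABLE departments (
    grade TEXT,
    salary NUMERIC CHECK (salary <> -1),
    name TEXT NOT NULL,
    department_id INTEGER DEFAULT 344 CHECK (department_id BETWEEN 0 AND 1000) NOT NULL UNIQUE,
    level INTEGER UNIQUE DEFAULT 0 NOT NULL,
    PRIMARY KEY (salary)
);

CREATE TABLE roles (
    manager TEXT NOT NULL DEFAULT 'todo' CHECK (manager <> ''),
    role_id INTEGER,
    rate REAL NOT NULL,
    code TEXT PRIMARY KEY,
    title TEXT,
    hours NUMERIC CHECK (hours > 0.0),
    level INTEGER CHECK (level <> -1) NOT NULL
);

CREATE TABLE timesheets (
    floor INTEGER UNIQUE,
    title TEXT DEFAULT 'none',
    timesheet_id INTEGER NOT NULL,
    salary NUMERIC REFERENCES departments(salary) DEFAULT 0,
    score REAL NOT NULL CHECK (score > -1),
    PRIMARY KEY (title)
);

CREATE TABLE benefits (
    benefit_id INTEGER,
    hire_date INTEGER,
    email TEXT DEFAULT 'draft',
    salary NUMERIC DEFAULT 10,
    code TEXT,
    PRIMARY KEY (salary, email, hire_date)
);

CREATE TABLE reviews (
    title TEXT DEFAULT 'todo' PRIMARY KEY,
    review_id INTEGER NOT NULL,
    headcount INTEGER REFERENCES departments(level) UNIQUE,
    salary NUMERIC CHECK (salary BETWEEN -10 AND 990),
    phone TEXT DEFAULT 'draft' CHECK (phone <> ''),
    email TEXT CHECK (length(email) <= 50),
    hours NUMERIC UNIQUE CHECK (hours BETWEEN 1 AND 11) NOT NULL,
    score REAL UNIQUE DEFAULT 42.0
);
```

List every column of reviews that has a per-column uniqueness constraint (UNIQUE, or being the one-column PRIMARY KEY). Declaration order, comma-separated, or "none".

title, headcount, hours, score

- title: single-column PRIMARY KEY → unique.
- review_id: no UNIQUE or single-column PK constraint.
- headcount: declared UNIQUE → unique.
- salary: no UNIQUE or single-column PK constraint.
- phone: no UNIQUE or single-column PK constraint.
- email: no UNIQUE or single-column PK constraint.
- hours: declared UNIQUE → unique.
- score: declared UNIQUE → unique.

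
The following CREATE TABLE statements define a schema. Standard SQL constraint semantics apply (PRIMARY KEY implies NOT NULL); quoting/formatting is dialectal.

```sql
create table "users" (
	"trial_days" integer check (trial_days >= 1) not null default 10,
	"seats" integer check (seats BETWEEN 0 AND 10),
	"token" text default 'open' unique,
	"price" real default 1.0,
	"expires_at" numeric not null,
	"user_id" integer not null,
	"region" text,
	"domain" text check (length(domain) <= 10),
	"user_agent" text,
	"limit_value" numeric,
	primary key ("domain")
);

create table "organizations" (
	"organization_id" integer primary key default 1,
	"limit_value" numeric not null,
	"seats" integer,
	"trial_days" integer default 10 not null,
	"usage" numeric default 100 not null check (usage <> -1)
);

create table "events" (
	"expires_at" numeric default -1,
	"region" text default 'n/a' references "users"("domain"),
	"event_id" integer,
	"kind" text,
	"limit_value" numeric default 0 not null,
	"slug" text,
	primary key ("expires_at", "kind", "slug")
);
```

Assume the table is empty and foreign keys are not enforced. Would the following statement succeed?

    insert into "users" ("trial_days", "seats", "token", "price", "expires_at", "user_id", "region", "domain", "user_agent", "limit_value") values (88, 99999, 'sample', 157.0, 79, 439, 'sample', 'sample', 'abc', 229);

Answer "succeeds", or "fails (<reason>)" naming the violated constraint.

The value 99999 for seats violates CHECK (seats BETWEEN 0 AND 10).

fails (CHECK on seats)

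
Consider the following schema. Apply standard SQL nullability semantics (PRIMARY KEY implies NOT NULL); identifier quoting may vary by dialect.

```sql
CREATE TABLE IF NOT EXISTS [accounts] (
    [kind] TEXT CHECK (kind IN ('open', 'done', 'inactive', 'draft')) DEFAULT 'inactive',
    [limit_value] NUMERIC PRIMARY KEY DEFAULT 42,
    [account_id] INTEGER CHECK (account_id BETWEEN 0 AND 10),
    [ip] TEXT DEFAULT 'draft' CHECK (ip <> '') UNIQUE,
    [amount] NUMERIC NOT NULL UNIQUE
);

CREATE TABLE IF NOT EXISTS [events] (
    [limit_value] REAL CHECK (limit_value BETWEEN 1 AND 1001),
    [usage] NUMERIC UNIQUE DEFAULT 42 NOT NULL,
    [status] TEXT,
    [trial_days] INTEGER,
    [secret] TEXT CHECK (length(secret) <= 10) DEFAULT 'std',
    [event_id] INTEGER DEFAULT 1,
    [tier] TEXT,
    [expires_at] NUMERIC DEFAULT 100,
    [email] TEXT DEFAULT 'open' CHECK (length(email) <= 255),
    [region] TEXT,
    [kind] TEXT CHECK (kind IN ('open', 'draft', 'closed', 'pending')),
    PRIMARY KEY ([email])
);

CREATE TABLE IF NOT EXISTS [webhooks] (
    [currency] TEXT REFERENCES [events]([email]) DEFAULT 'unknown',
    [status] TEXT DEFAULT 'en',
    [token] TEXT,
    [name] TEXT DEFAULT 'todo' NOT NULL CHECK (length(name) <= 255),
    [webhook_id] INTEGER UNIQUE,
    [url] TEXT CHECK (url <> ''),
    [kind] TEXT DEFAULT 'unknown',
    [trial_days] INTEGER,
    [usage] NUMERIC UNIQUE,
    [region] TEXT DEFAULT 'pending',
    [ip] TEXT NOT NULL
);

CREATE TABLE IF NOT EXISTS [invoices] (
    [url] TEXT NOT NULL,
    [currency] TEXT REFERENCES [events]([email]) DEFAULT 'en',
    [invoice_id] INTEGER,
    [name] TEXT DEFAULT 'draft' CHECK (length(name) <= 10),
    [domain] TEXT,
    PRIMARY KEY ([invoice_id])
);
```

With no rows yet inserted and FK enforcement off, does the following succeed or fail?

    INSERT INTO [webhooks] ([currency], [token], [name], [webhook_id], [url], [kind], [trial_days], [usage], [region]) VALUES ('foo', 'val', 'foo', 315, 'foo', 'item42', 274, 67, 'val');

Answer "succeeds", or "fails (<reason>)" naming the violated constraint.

fails (NOT NULL on ip)

ip is omitted from the column list and has no DEFAULT, so it would receive NULL.
But ip is declared NOT NULL.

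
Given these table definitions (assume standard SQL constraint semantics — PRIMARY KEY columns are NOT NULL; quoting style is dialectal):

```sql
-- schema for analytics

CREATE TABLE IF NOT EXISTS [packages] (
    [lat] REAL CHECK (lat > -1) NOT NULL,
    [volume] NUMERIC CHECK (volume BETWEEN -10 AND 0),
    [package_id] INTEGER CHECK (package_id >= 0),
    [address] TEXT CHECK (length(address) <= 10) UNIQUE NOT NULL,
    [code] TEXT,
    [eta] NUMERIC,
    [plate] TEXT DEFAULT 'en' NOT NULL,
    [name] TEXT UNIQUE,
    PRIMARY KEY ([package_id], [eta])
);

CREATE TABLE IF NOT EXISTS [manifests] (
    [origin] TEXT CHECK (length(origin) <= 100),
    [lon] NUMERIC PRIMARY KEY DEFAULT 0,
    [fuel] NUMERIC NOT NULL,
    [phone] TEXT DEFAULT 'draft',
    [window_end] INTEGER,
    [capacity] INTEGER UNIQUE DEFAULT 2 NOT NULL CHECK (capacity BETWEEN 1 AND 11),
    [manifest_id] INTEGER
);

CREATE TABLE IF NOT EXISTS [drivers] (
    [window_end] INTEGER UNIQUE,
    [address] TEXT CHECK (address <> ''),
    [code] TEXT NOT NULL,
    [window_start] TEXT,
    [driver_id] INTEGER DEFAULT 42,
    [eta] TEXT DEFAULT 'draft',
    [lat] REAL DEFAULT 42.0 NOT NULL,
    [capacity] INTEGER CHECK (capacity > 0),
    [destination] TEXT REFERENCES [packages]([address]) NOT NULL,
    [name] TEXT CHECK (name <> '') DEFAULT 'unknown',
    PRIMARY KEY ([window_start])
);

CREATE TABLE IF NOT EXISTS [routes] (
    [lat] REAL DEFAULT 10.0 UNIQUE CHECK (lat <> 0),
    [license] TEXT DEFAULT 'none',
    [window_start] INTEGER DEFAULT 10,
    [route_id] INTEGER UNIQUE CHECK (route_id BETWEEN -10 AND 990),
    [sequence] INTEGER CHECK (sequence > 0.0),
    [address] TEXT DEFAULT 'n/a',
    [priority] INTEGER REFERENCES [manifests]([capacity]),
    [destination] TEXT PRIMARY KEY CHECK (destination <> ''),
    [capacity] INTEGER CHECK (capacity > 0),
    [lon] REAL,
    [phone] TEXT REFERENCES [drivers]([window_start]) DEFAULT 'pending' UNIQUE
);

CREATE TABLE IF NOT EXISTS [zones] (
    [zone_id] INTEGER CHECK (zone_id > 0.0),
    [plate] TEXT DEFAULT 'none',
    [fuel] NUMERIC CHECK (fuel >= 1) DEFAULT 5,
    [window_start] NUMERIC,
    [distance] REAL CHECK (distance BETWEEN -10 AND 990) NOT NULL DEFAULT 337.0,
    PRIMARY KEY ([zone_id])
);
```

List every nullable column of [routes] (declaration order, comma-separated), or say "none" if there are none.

- lat: CHECK does not forbid NULL (a CHECK constraint passes when its expression is NULL) → nullable.
- license: DEFAULT only fills an omitted column; an explicit NULL is still allowed → nullable.
- window_start: DEFAULT only fills an omitted column; an explicit NULL is still allowed → nullable.
- route_id: CHECK does not forbid NULL (a CHECK constraint passes when its expression is NULL) → nullable.
- sequence: CHECK does not forbid NULL (a CHECK constraint passes when its expression is NULL) → nullable.
- address: DEFAULT only fills an omitted column; an explicit NULL is still allowed → nullable.
- priority: a foreign key column may be NULL unless separately constrained → nullable.
- destination: part of the PRIMARY KEY, which implies NOT NULL → not nullable.
- capacity: CHECK does not forbid NULL (a CHECK constraint passes when its expression is NULL) → nullable.
- lon: no NOT NULL constraint applies → nullable.
- phone: a foreign key column may be NULL unless separately constrained → nullable.

lat, license, window_start, route_id, sequence, address, priority, capacity, lon, phone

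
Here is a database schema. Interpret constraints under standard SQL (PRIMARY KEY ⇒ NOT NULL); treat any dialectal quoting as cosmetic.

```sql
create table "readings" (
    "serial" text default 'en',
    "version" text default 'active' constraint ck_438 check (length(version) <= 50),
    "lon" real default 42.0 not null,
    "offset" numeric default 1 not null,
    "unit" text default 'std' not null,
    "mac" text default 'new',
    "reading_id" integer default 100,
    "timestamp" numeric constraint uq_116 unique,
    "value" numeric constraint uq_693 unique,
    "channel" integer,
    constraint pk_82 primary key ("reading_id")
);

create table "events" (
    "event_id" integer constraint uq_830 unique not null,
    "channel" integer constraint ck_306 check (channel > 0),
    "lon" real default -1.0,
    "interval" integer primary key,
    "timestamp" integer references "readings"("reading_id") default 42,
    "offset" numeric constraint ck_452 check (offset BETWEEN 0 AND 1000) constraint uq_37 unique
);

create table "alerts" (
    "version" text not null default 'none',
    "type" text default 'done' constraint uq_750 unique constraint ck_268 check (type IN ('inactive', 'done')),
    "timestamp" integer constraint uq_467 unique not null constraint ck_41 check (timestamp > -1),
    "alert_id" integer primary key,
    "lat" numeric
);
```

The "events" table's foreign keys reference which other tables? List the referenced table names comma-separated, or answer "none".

- timestamp REFERENCES readings(reading_id).

readings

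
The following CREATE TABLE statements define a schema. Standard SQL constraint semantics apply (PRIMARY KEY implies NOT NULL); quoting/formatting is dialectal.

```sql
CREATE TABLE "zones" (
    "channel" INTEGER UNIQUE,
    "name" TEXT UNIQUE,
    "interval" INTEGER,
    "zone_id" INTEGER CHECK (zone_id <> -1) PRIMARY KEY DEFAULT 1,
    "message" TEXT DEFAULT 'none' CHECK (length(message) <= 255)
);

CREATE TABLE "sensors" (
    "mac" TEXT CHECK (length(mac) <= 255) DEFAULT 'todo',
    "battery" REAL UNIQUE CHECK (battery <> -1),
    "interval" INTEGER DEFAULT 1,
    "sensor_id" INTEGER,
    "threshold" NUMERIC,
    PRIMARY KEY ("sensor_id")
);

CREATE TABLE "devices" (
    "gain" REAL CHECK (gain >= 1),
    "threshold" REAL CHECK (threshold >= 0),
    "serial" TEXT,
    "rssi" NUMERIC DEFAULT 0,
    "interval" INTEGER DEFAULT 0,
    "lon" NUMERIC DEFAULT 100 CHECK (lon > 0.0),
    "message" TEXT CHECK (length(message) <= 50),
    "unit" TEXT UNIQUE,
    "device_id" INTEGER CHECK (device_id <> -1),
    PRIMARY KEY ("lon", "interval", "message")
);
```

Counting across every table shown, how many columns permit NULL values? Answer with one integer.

zones: 4 nullable (channel, name, interval, message — PK (zone_id) and explicit NOT NULL columns excluded).
sensors: 4 nullable (mac, battery, interval, threshold — PK (sensor_id) and explicit NOT NULL columns excluded).
devices: 6 nullable (gain, threshold, serial, rssi, unit, device_id — PK (lon, interval, message) and explicit NOT NULL columns excluded).
Total: 4 + 4 + 6 = 14.

14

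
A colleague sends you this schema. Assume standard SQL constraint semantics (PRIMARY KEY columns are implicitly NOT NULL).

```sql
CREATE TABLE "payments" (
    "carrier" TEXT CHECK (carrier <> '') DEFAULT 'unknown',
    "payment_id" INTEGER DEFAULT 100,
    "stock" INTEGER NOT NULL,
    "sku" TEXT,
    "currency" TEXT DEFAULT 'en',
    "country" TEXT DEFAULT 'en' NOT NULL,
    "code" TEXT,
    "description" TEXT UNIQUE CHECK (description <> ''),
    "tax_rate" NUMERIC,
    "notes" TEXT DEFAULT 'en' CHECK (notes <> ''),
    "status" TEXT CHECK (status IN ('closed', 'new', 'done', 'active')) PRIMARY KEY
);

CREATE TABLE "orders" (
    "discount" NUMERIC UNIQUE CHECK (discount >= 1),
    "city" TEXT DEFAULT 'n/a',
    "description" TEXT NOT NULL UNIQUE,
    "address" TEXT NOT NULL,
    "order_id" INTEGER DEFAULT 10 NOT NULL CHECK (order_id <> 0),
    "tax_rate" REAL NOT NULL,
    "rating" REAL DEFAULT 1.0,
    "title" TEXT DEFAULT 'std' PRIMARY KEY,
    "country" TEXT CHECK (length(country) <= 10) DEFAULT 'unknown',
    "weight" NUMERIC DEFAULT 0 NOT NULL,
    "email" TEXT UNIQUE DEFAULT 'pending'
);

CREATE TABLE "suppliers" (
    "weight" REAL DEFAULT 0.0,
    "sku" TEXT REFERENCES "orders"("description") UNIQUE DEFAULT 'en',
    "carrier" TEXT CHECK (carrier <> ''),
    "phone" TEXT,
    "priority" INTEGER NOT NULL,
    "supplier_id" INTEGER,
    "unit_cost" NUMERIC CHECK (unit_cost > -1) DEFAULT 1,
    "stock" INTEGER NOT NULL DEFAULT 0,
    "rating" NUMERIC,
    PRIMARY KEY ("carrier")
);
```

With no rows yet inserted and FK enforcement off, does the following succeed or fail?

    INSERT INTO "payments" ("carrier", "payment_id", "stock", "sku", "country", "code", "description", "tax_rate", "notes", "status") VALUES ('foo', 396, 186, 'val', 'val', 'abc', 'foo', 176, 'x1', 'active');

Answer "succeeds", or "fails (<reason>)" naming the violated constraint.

succeeds

NOT NULL columns: country is supplied; status is supplied; stock is supplied.
CHECK constraints: 'foo' satisfies (carrier <> ''); 'foo' satisfies (description <> ''); 'x1' satisfies (notes <> ''); 'active' satisfies (status IN ('closed', 'new', 'done', 'active')).
No constraint is violated.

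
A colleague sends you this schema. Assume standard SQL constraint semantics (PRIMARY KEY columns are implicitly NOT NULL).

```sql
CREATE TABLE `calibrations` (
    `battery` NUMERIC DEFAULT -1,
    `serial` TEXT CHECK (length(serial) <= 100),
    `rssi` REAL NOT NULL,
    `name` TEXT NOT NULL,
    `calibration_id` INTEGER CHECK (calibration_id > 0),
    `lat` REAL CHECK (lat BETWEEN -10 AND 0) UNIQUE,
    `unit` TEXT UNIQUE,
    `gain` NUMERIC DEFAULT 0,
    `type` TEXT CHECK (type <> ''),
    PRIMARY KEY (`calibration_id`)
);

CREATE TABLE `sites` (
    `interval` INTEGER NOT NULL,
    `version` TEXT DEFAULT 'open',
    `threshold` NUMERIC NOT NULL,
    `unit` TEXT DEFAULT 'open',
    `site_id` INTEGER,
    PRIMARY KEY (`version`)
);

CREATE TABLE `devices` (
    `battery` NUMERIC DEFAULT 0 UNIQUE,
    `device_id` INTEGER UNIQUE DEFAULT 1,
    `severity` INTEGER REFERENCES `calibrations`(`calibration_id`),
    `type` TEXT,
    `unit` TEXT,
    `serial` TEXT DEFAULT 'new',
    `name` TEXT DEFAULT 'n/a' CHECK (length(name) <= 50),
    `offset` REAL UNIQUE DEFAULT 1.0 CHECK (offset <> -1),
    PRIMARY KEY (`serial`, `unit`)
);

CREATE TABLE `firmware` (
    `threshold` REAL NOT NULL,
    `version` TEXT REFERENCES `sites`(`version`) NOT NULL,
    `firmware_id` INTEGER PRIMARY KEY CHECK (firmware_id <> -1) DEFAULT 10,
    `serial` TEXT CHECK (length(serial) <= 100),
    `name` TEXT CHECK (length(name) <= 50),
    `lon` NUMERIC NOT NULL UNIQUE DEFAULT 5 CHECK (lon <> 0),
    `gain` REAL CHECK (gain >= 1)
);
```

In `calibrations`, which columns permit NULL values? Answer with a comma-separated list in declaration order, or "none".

- battery: DEFAULT only fills an omitted column; an explicit NULL is still allowed → nullable.
- serial: CHECK does not forbid NULL (a CHECK constraint passes when its expression is NULL) → nullable.
- rssi: declared NOT NULL → not nullable.
- name: declared NOT NULL → not nullable.
- calibration_id: part of the PRIMARY KEY, which implies NOT NULL → not nullable.
- lat: CHECK does not forbid NULL (a CHECK constraint passes when its expression is NULL) → nullable.
- unit: UNIQUE does not imply NOT NULL → nullable.
- gain: DEFAULT only fills an omitted column; an explicit NULL is still allowed → nullable.
- type: CHECK does not forbid NULL (a CHECK constraint passes when its expression is NULL) → nullable.

battery, serial, lat, unit, gain, type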